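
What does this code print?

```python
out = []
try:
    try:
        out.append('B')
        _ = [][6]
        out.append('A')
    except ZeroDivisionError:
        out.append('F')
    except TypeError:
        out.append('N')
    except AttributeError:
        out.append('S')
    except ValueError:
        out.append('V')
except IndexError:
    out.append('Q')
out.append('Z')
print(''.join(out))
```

Execution trace: 'B' (try body) → 'Q' (outer except IndexError) → 'Z' (after the try/except). Output: BQZ

Answer: BQZ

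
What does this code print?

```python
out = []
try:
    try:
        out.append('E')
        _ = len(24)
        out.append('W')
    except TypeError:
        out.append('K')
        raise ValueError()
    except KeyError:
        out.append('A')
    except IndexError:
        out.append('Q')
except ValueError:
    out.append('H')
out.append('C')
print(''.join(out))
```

Execution trace: 'E' (inner try body) → 'K' (inner except TypeError) → 'H' (outer except ValueError) → 'C' (after the try/except). Output: EKHC

Answer: EKHC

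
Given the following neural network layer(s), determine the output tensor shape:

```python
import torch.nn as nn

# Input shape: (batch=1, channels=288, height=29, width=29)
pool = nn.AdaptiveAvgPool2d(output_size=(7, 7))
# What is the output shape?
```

Input: (1, 288, 29, 29) -> Output: (1, 288, 7, 7)

Answer: (1, 288, 7, 7)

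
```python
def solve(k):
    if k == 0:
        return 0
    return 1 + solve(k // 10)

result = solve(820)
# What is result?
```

Count of digits of 820: 3

Answer: 3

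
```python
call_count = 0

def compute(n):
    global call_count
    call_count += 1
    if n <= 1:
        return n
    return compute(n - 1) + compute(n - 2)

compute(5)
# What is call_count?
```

Calls(n) = 1 + Calls(n-1) + Calls(n-2); Calls(0)=Calls(1)=1. For n=5 this gives 15.

Answer: 15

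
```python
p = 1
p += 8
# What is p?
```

Trace:
`p = 1` → p = 1
`p += 8` → p = 9
So p = 9

Answer: 9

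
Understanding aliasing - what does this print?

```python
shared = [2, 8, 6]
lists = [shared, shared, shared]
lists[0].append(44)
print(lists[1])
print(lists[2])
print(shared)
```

Key concept: list of same reference.
Step by step:
`shared = [2, 8, 6]` → shared = [2, 8, 6]
`lists = [shared, shared, shared]` → lists = [[2, 8, 6], [2, 8, 6], [2, 8, 6]]
`lists[0].append(44)` → shared = [2, 8, 6, 44]; lists = [[2, 8, 6, 44], [2, 8, 6, 44], [2, 8, 6, 44]]
`print(lists[1])` → prints [2, 8, 6, 44]
`print(lists[2])` → prints [2, 8, 6, 44]
`print(shared)` → prints [2, 8, 6, 44]

Answer:
[2, 8, 6, 44]
[2, 8, 6, 44]
[2, 8, 6, 44]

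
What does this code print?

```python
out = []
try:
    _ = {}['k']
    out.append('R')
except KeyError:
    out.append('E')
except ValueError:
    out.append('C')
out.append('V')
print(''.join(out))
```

Execution trace: 'E' (except KeyError) → 'V' (after the try/except). Output: EV

Answer: EV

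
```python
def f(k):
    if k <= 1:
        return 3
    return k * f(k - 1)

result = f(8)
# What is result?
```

f(8) = 8 * 7 * 6 * 5 * 4 * 3 * 2 * 3 = 120960

Answer: 120960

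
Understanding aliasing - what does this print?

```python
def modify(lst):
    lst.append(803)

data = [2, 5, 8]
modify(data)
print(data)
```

Key concept: function modifies passed list.
Step by step:
`data = [2, 5, 8]` → data = [2, 5, 8]
`modify(data)` → data = [2, 5, 8, 803]
`print(data)` → prints [2, 5, 8, 803]

Answer: [2, 5, 8, 803]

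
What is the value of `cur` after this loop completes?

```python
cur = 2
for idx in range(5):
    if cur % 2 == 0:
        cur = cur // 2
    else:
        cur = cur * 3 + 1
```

Collatz-style transformation from 2
`cur` takes the values: 2 → 1 → 4 → 2 → 1 → 4

Answer: 4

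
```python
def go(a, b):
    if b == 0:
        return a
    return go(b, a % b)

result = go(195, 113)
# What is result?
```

go(195, 113) -> go(113, 82) -> go(82, 31) -> go(31, 20) -> go(20, 11) -> go(11, 9) -> go(9, 2) -> go(2, 1) -> go(1, 0) -> 1

Answer: 1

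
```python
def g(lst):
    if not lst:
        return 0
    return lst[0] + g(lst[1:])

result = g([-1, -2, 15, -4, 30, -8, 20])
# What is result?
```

(-1) + (-2) + 15 + (-4) + 30 + (-8) + 20 + 0 = 50

Answer: 50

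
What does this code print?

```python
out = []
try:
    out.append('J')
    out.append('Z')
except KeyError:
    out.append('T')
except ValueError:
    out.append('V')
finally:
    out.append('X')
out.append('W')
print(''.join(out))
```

Execution trace: 'J' (try body) → 'Z' (try body, no exception) → 'X' (finally) → 'W' (after the try/except). Output: JZXW

Answer: JZXW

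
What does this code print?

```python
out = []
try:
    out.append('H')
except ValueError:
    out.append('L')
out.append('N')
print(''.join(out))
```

Execution trace: 'H' (try body, no exception) → 'N' (after the try/except). Output: HN

Answer: HN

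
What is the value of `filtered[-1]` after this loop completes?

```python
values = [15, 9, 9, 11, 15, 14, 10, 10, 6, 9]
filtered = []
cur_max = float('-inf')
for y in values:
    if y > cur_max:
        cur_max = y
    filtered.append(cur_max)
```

Running max ends at 15
`filtered` takes the values: [] → [15] → [15, 15] → [15, 15, 15] → [15, 15, 15, 15] → [15, 15, 15, 15, 15] → [15, 15, 15, 15, 15, 15] → [15, 15, 15, 15, 15, 15, 15] → [15, 15, 15, 15, 15, 15, 15, 15] → [15, 15, 15, 15, 15, 15, 15, 15, 15] → [15, 15, 15, 15, 15, 15, 15, 15, 15, 15]
So `filtered[-1]` = 15

Answer: 15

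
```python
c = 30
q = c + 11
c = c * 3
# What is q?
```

Trace:
`c = 30` → c = 30
`q = c + 11` → q = 41
`c = c * 3` → c = 90
So q = 41

Answer: 41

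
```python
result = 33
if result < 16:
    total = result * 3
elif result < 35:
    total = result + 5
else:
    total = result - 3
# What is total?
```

Trace:
`result = 33` → result = 33
`if result < 16: ...` → result < 16 is False, result < 35 is True → total = 38
So total = 38

Answer: 38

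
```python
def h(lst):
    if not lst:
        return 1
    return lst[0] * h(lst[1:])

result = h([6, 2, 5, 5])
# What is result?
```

Product over [6, 2, 5, 5] = 6 * 2 * 5 * 5 = 300

Answer: 300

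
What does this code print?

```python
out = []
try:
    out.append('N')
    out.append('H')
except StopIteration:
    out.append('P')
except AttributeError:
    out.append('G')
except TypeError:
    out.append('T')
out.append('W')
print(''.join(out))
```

Execution trace: 'N' (try body) → 'H' (try body, no exception) → 'W' (after the try/except). Output: NHW

Answer: NHW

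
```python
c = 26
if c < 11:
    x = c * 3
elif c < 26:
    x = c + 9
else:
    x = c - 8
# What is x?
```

Trace:
`c = 26` → c = 26
`if c < 11: ...` → c < 11 is False, c < 26 is False, take else branch → x = 18
So x = 18

Answer: 18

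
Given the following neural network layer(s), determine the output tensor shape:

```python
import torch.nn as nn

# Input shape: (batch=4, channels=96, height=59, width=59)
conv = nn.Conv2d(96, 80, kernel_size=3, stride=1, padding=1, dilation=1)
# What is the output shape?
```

Input: (4, 96, 59, 59) -> Output: (4, 80, 59, 59)

Answer: (4, 80, 59, 59)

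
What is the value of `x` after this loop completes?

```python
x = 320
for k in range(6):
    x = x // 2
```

Halve 6 times: 320 // 2^6 = 5
`x` takes the values: 320 → 160 → 80 → 40 → 20 → 10 → 5

Answer: 5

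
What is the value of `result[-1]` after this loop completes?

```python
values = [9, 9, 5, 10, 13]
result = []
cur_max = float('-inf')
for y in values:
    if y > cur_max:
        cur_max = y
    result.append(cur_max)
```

Running max ends at 13
`result` takes the values: [] → [9] → [9, 9] → [9, 9, 9] → [9, 9, 9, 10] → [9, 9, 9, 10, 13]
So `result[-1]` = 13

Answer: 13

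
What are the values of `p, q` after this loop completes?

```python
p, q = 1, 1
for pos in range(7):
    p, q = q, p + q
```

Fibonacci: after 7 iterations
`p, q` takes the values: (1, 1) → (1, 2) → (2, 3) → (3, 5) → (5, 8) → (8, 13) → (13, 21) → (21, 34)

Answer: 21, 34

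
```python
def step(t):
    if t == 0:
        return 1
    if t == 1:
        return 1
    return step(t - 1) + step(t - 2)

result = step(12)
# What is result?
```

Build up from base cases: step(0)=1, step(1)=1, step(2)=2, step(3)=3, step(4)=5, step(5)=8, step(6)=13, ..., step(12)=233

Answer: 233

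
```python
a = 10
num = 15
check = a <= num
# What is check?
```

Trace:
`a = 10` → a = 10
`num = 15` → num = 15
`check = a <= num` → check = True
So check = True

Answer: True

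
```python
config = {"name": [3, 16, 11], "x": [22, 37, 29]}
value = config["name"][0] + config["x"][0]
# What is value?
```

Trace:
`config = {"name": [3, 16, 11], "x": [22, 37, 29]}` → config = {'name': [3, 16, 11], 'x': [22, 37, 29]}
`value = config["name"][0] + config["x"][0]` → value = 25
So value = 25

Answer: 25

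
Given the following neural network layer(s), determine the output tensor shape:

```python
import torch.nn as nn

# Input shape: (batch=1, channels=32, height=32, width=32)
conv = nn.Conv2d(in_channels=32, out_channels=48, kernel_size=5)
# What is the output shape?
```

Input: (1, 32, 32, 32) -> Output: (1, 48, 28, 28)

Answer: (1, 48, 28, 28)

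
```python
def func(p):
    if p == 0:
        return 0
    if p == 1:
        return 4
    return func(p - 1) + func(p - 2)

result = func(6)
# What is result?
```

Build up from base cases: func(0)=0, func(1)=4, func(2)=4, func(3)=8, func(4)=12, func(5)=20, func(6)=32

Answer: 32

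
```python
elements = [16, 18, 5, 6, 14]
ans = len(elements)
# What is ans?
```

Trace:
`elements = [16, 18, 5, 6, 14]` → elements = [16, 18, 5, 6, 14]
`ans = len(elements)` → ans = 5
So ans = 5

Answer: 5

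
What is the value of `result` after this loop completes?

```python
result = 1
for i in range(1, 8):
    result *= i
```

7! = 5040
`result` takes the values: 1 → 2 → 6 → 24 → 120 → 720 → 5040

Answer: 5040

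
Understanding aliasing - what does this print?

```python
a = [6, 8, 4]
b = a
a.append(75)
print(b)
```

Key concept: basic list aliasing.
Step by step:
`a = [6, 8, 4]` → a = [6, 8, 4]
`b = a` → b = [6, 8, 4] (same object as a)
`a.append(75)` → a = [6, 8, 4, 75] (same object as b); b = [6, 8, 4, 75] (same object as a)
`print(b)` → prints [6, 8, 4, 75]

Answer: [6, 8, 4, 75]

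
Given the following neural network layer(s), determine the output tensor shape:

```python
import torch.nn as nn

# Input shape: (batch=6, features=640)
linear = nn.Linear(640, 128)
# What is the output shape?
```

Input: (6, 640) -> Output: (6, 128)

Answer: (6, 128)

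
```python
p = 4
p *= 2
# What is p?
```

Trace:
`p = 4` → p = 4
`p *= 2` → p = 8
So p = 8

Answer: 8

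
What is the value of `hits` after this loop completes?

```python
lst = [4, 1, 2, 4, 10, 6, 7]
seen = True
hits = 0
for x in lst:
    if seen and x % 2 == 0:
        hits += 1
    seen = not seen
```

Count even values at even positions
`hits` takes the values: 0 → 1 → 2 → 3

Answer: 3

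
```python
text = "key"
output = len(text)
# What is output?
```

Trace:
`text = "key"` → text = 'key'
`output = len(text)` → output = 3
So output = 3

Answer: 3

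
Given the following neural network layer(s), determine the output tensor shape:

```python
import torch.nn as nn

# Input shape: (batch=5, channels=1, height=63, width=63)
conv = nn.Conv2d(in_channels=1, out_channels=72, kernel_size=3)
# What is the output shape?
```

Input: (5, 1, 63, 63) -> Output: (5, 72, 61, 61)

Answer: (5, 72, 61, 61)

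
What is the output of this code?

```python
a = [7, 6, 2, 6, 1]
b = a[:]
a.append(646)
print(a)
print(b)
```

Key concept: slice [:] creates copy.
Step by step:
`a = [7, 6, 2, 6, 1]` → a = [7, 6, 2, 6, 1]
`b = a[:]` → b = [7, 6, 2, 6, 1]
`a.append(646)` → a = [7, 6, 2, 6, 1, 646]
`print(a)` → prints [7, 6, 2, 6, 1, 646]
`print(b)` → prints [7, 6, 2, 6, 1]

Answer:
[7, 6, 2, 6, 1, 646]
[7, 6, 2, 6, 1]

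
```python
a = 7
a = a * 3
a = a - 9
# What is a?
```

Trace:
`a = 7` → a = 7
`a = a * 3` → a = 21
`a = a - 9` → a = 12
So a = 12

Answer: 12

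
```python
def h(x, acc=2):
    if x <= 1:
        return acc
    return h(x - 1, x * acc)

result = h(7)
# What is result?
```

Accumulator trace (n, acc): (7, 2) -> (6, 14) -> (5, 84) -> (4, 420) -> (3, 1680) -> (2, 5040) -> (1, 10080) -> return 10080

Answer: 10080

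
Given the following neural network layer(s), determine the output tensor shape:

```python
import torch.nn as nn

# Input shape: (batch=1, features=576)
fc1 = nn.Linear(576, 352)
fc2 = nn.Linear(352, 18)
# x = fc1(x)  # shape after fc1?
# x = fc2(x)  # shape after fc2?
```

Input: (1, 576) -> after fc1: (1, 352) -> Output: (1, 18)

Answer: (1, 18)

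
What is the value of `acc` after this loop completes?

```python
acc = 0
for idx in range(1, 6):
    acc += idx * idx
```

Sum of squares 1² to 5² = 55
`acc` takes the values: 0 → 1 → 5 → 14 → 30 → 55

Answer: 55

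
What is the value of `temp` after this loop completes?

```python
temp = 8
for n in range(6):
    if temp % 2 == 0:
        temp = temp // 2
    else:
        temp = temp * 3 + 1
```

Collatz-style transformation from 8
`temp` takes the values: 8 → 4 → 2 → 1 → 4 → 2 → 1

Answer: 1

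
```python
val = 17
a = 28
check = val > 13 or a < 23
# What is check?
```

Trace:
`val = 17` → val = 17
`a = 28` → a = 28
`check = val > 13 or a < 23` → check = True
So check = True

Answer: True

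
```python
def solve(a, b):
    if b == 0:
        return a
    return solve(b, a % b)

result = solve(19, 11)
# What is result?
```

solve(19, 11) -> solve(11, 8) -> solve(8, 3) -> solve(3, 2) -> solve(2, 1) -> solve(1, 0) -> 1

Answer: 1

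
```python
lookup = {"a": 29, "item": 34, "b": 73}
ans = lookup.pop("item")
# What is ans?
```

Trace:
`lookup = {"a": 29, "item": 34, "b": 73}` → lookup = {'a': 29, 'item': 34, 'b': 73}
`ans = lookup.pop("item")` → lookup = {'a': 29, 'b': 73}; ans = 34
So ans = 34

Answer: 34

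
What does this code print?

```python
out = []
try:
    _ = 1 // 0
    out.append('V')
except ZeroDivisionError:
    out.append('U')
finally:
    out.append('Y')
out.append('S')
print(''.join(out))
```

Execution trace: 'U' (except ZeroDivisionError) → 'Y' (finally) → 'S' (after the try/except). Output: UYS

Answer: UYS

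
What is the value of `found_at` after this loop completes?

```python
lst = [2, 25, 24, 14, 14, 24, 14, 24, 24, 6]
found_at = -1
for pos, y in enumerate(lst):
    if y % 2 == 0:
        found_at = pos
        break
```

First even number index in [2, 25, 24, 14, 14, 24, 14, 24, 24, 6]
`found_at` takes the values: -1 → 0

Answer: 0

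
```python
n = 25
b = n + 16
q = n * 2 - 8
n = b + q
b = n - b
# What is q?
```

Trace:
`n = 25` → n = 25
`b = n + 16` → b = 41
`q = n * 2 - 8` → q = 42
`n = b + q` → n = 83
`b = n - b` → b = 42
So q = 42

Answer: 42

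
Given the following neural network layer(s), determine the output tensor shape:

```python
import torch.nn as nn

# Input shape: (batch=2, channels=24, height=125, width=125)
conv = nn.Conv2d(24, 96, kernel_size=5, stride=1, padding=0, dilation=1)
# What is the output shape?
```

Input: (2, 24, 125, 125) -> Output: (2, 96, 121, 121)

Answer: (2, 96, 121, 121)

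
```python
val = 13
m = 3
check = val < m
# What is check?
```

Trace:
`val = 13` → val = 13
`m = 3` → m = 3
`check = val < m` → check = False
So check = False

Answer: False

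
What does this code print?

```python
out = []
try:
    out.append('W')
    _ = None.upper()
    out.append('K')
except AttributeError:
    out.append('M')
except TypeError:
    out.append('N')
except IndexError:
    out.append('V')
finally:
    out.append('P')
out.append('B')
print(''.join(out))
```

Execution trace: 'W' (try body) → 'M' (except AttributeError) → 'P' (finally) → 'B' (after the try/except). Output: WMPB

Answer: WMPB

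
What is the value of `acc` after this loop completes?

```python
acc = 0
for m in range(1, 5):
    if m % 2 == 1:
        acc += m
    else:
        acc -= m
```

Add odd, subtract even
`acc` takes the values: 0 → 1 → -1 → 2 → -2

Answer: -2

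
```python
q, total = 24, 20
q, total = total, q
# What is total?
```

Trace:
`q, total = 24, 20` → q = 24; total = 20
`q, total = total, q` → q = 20; total = 24
So total = 24

Answer: 24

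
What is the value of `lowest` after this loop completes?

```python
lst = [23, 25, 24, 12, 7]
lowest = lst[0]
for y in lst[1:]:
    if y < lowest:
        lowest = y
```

Minimum of [23, 25, 24, 12, 7]
`lowest` takes the values: 23 → 12 → 7

Answer: 7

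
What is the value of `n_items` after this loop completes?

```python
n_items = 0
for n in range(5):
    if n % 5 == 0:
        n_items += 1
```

Count numbers divisible by 5 in range(5)
`n_items` takes the values: 0 → 1

Answer: 1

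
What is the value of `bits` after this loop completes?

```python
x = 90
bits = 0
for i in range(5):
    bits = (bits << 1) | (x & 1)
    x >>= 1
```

Reverse lowest 5 bits of 90
`bits` takes the values: 0 → 1 → 2 → 5 → 11

Answer: 11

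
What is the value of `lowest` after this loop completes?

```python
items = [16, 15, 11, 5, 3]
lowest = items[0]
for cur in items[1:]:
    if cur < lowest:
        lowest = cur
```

Minimum of [16, 15, 11, 5, 3]
`lowest` takes the values: 16 → 15 → 11 → 5 → 3

Answer: 3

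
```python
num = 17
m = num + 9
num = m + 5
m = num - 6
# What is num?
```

Trace:
`num = 17` → num = 17
`m = num + 9` → m = 26
`num = m + 5` → num = 31
`m = num - 6` → m = 25
So num = 31

Answer: 31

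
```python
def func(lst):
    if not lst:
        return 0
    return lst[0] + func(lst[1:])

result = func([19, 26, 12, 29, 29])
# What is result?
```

19 + 26 + 12 + 29 + 29 + 0 = 115

Answer: 115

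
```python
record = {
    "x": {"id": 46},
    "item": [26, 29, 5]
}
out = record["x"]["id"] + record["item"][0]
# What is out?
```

Trace:
`record = { ...` → record = {'x': {'id': 46}, 'item': [26, 29, 5]}
`out = record["x"]["id"] + record["item"][0]` → out = 72
So out = 72

Answer: 72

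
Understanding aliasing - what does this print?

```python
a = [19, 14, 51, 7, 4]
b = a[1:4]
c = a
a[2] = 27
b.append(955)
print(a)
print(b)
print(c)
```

Key concept: slice vs alias.
Step by step:
`a = [19, 14, 51, 7, 4]` → a = [19, 14, 51, 7, 4]
`b = a[1:4]` → b = [14, 51, 7]
`c = a` → c = [19, 14, 51, 7, 4] (same object as a)
`a[2] = 27` → a = [19, 14, 27, 7, 4] (same object as c); c = [19, 14, 27, 7, 4] (same object as a)
`b.append(955)` → b = [14, 51, 7, 955]
`print(a)` → prints [19, 14, 27, 7, 4]
`print(b)` → prints [14, 51, 7, 955]
`print(c)` → prints [19, 14, 27, 7, 4]

Answer:
[19, 14, 27, 7, 4]
[14, 51, 7, 955]
[19, 14, 27, 7, 4]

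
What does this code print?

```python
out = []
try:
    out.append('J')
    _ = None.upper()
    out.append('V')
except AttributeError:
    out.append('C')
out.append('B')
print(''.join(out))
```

Execution trace: 'J' (try body) → 'C' (except AttributeError) → 'B' (after the try/except). Output: JCB

Answer: JCB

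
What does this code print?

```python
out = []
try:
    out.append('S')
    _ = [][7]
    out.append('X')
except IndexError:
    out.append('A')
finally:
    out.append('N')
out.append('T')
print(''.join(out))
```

Execution trace: 'S' (try body) → 'A' (except IndexError) → 'N' (finally) → 'T' (after the try/except). Output: SANT

Answer: SANT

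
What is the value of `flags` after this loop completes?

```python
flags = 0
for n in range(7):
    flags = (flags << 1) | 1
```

Build 7 consecutive 1-bits: 0b1111111
`flags` takes the values: 0 → 1 → 3 → 7 → 15 → 31 → 63 → 127

Answer: 127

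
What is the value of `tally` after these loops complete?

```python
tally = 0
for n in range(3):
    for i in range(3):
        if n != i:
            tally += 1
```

3² - 3 (exclude diagonal)
`tally` takes the values: 0 → 1 → 2 → 3 → 4 → 5 → 6

Answer: 6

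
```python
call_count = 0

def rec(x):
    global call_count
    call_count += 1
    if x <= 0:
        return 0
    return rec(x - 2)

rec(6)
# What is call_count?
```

Linear recursion stepping by 2: 4 calls from x=6 down to ≤0.

Answer: 4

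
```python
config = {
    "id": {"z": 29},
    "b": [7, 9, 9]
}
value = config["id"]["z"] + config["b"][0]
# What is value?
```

Trace:
`config = { ...` → config = {'id': {'z': 29}, 'b': [7, 9, 9]}
`value = config["id"]["z"] + config["b"][0]` → value = 36
So value = 36

Answer: 36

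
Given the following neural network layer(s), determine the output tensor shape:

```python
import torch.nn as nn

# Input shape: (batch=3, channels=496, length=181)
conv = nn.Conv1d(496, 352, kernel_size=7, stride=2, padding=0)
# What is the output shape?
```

Input: (3, 496, 181) -> Output: (3, 352, 88)

Answer: (3, 352, 88)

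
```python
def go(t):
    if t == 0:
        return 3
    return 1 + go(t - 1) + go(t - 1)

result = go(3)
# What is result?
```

go(t) = 1 + 2·go(t-1), go(0)=3. Closed form: (3+1)·2^3 - 1 = 31.

Answer: 31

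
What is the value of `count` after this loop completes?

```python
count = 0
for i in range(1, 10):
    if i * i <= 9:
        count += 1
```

Count numbers where i² ≤ 9
`count` takes the values: 0 → 1 → 2 → 3

Answer: 3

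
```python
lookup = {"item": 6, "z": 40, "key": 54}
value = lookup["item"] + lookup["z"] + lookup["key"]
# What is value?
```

Trace:
`lookup = {"item": 6, "z": 40, "key": 54}` → lookup = {'item': 6, 'z': 40, 'key': 54}
`value = lookup["item"] + lookup["z"] + lookup["key"]` → value = 100
So value = 100

Answer: 100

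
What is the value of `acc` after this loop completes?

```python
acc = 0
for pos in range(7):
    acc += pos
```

Sum of 0 to 6 = 21
`acc` takes the values: 0 → 1 → 3 → 6 → 10 → 15 → 21

Answer: 21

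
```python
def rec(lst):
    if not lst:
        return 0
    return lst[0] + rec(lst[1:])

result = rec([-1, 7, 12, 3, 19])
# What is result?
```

(-1) + 7 + 12 + 3 + 19 + 0 = 40

Answer: 40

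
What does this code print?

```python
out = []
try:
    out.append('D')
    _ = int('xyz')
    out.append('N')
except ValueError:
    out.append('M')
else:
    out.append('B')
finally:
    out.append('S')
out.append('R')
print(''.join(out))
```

Execution trace: 'D' (try body) → 'M' (except ValueError) → 'S' (finally) → 'R' (after the try/except). Output: DMSR

Answer: DMSR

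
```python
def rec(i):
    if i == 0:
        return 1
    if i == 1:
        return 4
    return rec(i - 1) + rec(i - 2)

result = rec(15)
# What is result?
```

Build up from base cases: rec(0)=1, rec(1)=4, rec(2)=5, rec(3)=9, rec(4)=14, rec(5)=23, rec(6)=37, ..., rec(15)=2817

Answer: 2817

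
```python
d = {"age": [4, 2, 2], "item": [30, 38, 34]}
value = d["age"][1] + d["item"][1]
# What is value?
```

Trace:
`d = {"age": [4, 2, 2], "item": [30, 38, 34]}` → d = {'age': [4, 2, 2], 'item': [30, 38, 34]}
`value = d["age"][1] + d["item"][1]` → value = 40
So value = 40

Answer: 40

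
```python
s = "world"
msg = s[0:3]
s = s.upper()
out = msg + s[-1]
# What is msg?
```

Trace:
`s = "world"` → s = 'world'
`msg = s[0:3]` → msg = 'wor'
`s = s.upper()` → s = 'WORLD'
`out = msg + s[-1]` → out = 'worD'
So msg = 'wor'

Answer: 'wor'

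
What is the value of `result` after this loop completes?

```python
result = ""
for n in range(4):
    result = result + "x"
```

Repeat 'x' 4 times
`result` takes the values: "" → "x" → "xx" → "xxx" → "xxxx"

Answer: "xxxx"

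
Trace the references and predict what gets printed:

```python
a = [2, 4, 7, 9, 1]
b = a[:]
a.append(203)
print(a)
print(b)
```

Key concept: slice [:] creates copy.
Step by step:
`a = [2, 4, 7, 9, 1]` → a = [2, 4, 7, 9, 1]
`b = a[:]` → b = [2, 4, 7, 9, 1]
`a.append(203)` → a = [2, 4, 7, 9, 1, 203]
`print(a)` → prints [2, 4, 7, 9, 1, 203]
`print(b)` → prints [2, 4, 7, 9, 1]

Answer:
[2, 4, 7, 9, 1, 203]
[2, 4, 7, 9, 1]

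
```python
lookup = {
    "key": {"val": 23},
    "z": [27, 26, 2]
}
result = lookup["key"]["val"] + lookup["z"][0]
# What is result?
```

Trace:
`lookup = { ...` → lookup = {'key': {'val': 23}, 'z': [27, 26, 2]}
`result = lookup["key"]["val"] + lookup["z"][0]` → result = 50
So result = 50

Answer: 50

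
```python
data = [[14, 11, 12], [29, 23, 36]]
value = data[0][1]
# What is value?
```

Trace:
`data = [[14, 11, 12], [29, 23, 36]]` → data = [[14, 11, 12], [29, 23, 36]]
`value = data[0][1]` → value = 11
So value = 11

Answer: 11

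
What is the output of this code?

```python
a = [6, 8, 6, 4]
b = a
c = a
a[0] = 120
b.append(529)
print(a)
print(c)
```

Key concept: multiple aliases.
Step by step:
`a = [6, 8, 6, 4]` → a = [6, 8, 6, 4]
`b = a` → b = [6, 8, 6, 4] (same object as a)
`c = a` → c = [6, 8, 6, 4] (same object as a, b)
`a[0] = 120` → a = [120, 8, 6, 4] (same object as b, c); b = [120, 8, 6, 4] (same object as a, c); c = [120, 8, 6, 4] (same object as a, b)
`b.append(529)` → a = [120, 8, 6, 4, 529] (same object as b, c); b = [120, 8, 6, 4, 529] (same object as a, c); c = [120, 8, 6, 4, 529] (same object as a, b)
`print(a)` → prints [120, 8, 6, 4, 529]
`print(c)` → prints [120, 8, 6, 4, 529]

Answer:
[120, 8, 6, 4, 529]
[120, 8, 6, 4, 529]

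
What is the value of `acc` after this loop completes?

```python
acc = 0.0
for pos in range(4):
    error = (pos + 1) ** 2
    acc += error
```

Sum of squared losses 1² + 2² + ... + 4²
`acc` takes the values: 0.0 → 1.0 → 5.0 → 14.0 → 30.0

Answer: 30.0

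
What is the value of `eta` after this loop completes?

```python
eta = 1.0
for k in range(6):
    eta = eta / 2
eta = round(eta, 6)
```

Halving LR 6 times: 1 / 2^6
`eta` takes the values: 1.0 → 0.5 → 0.25 → 0.125 → 0.0625 → 0.03125 → 0.015625

Answer: 0.015625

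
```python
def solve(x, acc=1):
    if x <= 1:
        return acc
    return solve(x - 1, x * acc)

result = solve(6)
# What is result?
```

Accumulator trace (n, acc): (6, 1) -> (5, 6) -> (4, 30) -> (3, 120) -> (2, 360) -> (1, 720) -> return 720

Answer: 720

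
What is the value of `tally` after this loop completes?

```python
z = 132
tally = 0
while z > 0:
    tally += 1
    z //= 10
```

Count digits by repeated division by 10
`tally` takes the values: 0 → 1 → 2 → 3

Answer: 3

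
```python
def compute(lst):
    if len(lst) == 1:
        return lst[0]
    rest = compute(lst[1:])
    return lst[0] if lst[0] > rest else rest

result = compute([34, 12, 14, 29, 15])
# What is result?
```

Recursive max over [34, 12, 14, 29, 15] = 34

Answer: 34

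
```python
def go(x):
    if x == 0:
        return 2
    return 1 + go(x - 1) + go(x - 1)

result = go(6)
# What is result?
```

go(x) = 1 + 2·go(x-1), go(0)=2. Closed form: (2+1)·2^6 - 1 = 191.

Answer: 191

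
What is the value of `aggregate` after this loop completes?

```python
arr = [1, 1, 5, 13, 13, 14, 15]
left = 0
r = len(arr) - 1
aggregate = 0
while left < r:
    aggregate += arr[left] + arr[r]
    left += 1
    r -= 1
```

Sum of pairs from ends
`aggregate` takes the values: 0 → 16 → 31 → 49

Answer: 49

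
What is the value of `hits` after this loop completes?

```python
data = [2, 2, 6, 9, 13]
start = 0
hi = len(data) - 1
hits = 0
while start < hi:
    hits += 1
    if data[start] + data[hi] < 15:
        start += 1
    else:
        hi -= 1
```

Steps to find pair summing to 15
`hits` takes the values: 0 → 1 → 2 → 3 → 4

Answer: 4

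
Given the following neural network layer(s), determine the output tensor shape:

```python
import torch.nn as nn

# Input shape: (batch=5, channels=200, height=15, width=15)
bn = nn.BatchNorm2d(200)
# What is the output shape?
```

Input: (5, 200, 15, 15) -> Output: (5, 200, 15, 15)

Answer: (5, 200, 15, 15)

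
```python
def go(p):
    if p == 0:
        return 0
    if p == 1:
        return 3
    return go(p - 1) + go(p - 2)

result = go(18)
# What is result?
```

Build up from base cases: go(0)=0, go(1)=3, go(2)=3, go(3)=6, go(4)=9, go(5)=15, go(6)=24, ..., go(18)=7752

Answer: 7752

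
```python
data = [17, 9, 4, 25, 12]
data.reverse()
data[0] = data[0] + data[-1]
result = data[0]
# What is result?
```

Trace:
`data = [17, 9, 4, 25, 12]` → data = [17, 9, 4, 25, 12]
`data.reverse()` → data = [12, 25, 4, 9, 17]
`data[0] = data[0] + data[-1]` → data = [29, 25, 4, 9, 17]
`result = data[0]` → result = 29
So result = 29

Answer: 29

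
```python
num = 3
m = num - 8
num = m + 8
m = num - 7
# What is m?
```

Trace:
`num = 3` → num = 3
`m = num - 8` → m = -5
`num = m + 8` → num = 3
`m = num - 7` → m = -4
So m = -4

Answer: -4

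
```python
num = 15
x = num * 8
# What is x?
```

Trace:
`num = 15` → num = 15
`x = num * 8` → x = 120
So x = 120

Answer: 120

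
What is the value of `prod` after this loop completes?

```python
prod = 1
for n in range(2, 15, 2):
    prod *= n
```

Product of even numbers 2 to 14
`prod` takes the values: 1 → 2 → 8 → 48 → 384 → 3840 → 46080 → 645120

Answer: 645120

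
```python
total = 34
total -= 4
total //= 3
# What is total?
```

Trace:
`total = 34` → total = 34
`total -= 4` → total = 30
`total //= 3` → total = 10
So total = 10

Answer: 10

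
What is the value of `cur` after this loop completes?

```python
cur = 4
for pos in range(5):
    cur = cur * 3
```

Multiply by 3, 5 times: 4 * 3^5 = 972
`cur` takes the values: 4 → 12 → 36 → 108 → 324 → 972

Answer: 972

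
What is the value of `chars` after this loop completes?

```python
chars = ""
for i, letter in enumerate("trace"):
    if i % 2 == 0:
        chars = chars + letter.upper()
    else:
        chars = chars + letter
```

Uppercase even positions in 'trace'
`chars` takes the values: "" → "T" → "Tr" → "TrA" → "TrAc" → "TrAcE"

Answer: "TrAcE"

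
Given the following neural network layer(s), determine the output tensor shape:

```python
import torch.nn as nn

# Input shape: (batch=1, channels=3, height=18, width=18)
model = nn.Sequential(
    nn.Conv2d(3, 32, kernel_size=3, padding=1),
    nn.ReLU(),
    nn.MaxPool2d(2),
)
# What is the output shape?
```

Input: (1, 3, 18, 18) -> after Conv2d: (1, 32, 18, 18) -> after ReLU: (1, 32, 18, 18) -> Output: (1, 32, 9, 9)

Answer: (1, 32, 9, 9)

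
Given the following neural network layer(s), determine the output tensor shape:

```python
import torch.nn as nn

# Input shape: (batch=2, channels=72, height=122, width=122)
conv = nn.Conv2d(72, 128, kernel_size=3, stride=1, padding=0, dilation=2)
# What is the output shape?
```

Input: (2, 72, 122, 122) -> Output: (2, 128, 118, 118)

Answer: (2, 128, 118, 118)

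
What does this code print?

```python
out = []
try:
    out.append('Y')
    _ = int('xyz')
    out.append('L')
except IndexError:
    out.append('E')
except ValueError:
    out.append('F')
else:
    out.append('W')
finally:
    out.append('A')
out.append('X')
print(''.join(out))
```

Execution trace: 'Y' (try body) → 'F' (except ValueError) → 'A' (finally) → 'X' (after the try/except). Output: YFAX

Answer: YFAX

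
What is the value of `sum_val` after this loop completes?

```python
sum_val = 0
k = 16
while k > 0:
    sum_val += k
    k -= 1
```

Sum 16 down to 1
`sum_val` takes the values: 0 → 16 → 31 → 45 → 58 → 70 → 81 → 91 → 100 → 108 → 115 → 121 → 126 → 130 → 133 → 135 → 136

Answer: 136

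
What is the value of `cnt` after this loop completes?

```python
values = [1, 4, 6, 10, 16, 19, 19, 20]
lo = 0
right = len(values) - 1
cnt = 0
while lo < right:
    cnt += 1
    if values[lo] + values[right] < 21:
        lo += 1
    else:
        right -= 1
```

Steps to find pair summing to 21
`cnt` takes the values: 0 → 1 → 2 → 3 → 4 → 5 → 6 → 7

Answer: 7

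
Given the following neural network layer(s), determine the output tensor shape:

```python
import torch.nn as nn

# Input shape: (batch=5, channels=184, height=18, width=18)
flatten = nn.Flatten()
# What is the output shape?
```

Input: (5, 184, 18, 18) -> Output: (5, 59616)

Answer: (5, 59616)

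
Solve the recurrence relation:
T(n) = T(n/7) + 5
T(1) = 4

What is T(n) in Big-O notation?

Each step divides n by 7 and adds 5. After log_7(n) steps we reach T(1)=4. So T(n) = 5·log_7(n) + 4 = O(log n).

Answer: O(log n)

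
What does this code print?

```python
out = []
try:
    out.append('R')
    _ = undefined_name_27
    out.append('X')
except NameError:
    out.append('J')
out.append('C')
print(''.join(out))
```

Execution trace: 'R' (try body) → 'J' (except NameError) → 'C' (after the try/except). Output: RJC

Answer: RJC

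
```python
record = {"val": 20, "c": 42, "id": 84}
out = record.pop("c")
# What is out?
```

Trace:
`record = {"val": 20, "c": 42, "id": 84}` → record = {'val': 20, 'c': 42, 'id': 84}
`out = record.pop("c")` → record = {'val': 20, 'id': 84}; out = 42
So out = 42

Answer: 42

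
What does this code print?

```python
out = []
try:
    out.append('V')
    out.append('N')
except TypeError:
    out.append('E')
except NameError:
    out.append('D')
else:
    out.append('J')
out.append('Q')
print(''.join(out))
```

Execution trace: 'V' (try body) → 'N' (try body, no exception) → 'J' (else) → 'Q' (after the try/except). Output: VNJQ

Answer: VNJQ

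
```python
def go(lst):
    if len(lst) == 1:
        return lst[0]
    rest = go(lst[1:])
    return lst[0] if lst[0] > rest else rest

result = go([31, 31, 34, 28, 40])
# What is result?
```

Recursive max over [31, 31, 34, 28, 40] = 40

Answer: 40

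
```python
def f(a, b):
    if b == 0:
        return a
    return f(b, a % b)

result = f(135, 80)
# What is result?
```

f(135, 80) -> f(80, 55) -> f(55, 25) -> f(25, 5) -> f(5, 0) -> 5

Answer: 5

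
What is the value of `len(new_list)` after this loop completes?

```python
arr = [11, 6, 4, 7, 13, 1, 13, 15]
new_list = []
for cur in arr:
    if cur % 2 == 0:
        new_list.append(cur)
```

Count even numbers in [11, 6, 4, 7, 13, 1, 13, 15]
`new_list` takes the values: [] → [6] → [6, 4]
So `len(new_list)` = 2

Answer: 2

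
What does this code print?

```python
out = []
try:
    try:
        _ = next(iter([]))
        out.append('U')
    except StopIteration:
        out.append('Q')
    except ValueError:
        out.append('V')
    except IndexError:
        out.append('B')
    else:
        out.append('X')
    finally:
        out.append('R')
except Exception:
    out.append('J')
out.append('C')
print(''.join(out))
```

Execution trace: 'Q' (inner except StopIteration) → 'R' (inner finally) → 'C' (after the try/except). Output: QRC

Answer: QRC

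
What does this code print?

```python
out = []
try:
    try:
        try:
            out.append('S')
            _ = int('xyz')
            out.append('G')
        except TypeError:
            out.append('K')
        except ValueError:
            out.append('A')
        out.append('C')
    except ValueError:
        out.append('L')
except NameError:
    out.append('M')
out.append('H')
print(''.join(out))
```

Execution trace: 'S' (inner try body) → 'A' (inner except ValueError) → 'C' (try body, no exception) → 'H' (after the try/except). Output: SACH

Answer: SACH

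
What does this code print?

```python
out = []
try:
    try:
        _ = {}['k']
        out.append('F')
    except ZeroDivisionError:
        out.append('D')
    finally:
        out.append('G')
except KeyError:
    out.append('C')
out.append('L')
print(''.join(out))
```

Execution trace: 'G' (finally) → 'C' (outer except KeyError) → 'L' (after the try/except). Output: GCL

Answer: GCL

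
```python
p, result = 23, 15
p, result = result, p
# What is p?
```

Trace:
`p, result = 23, 15` → p = 23; result = 15
`p, result = result, p` → p = 15; result = 23
So p = 15

Answer: 15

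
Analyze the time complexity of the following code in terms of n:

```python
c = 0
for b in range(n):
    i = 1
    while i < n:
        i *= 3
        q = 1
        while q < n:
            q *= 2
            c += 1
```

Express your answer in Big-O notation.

Each loop level contributes: n × log n × log n. Multiplying the contributions gives O(n log² n).

Answer: O(n log² n)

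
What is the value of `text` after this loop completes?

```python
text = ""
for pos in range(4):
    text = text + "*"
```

Repeat '*' 4 times
`text` takes the values: "" → "*" → "**" → "***" → "****"

Answer: "****"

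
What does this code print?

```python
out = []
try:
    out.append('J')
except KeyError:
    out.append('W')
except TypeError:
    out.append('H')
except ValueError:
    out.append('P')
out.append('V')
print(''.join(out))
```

Execution trace: 'J' (try body, no exception) → 'V' (after the try/except). Output: JV

Answer: JV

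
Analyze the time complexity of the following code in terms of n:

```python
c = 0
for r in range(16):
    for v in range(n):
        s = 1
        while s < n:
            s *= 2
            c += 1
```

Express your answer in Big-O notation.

Each loop level contributes: 1 × n × log n. Multiplying the contributions gives O(n log n).

Answer: O(n log n)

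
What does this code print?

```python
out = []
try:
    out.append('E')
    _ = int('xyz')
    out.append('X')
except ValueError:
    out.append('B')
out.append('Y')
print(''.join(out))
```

Execution trace: 'E' (try body) → 'B' (except ValueError) → 'Y' (after the try/except). Output: EBY

Answer: EBY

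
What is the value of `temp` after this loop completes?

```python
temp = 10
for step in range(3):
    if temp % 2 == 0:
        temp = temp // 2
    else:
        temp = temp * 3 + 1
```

Collatz-style transformation from 10
`temp` takes the values: 10 → 5 → 16 → 8

Answer: 8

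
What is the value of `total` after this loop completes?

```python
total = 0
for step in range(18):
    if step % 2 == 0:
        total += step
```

Sum of even numbers 0 to 17
`total` takes the values: 0 → 2 → 6 → 12 → 20 → 30 → 42 → 56 → 72

Answer: 72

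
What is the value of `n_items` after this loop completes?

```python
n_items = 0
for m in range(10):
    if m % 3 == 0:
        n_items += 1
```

Count numbers divisible by 3 in range(10)
`n_items` takes the values: 0 → 1 → 2 → 3 → 4

Answer: 4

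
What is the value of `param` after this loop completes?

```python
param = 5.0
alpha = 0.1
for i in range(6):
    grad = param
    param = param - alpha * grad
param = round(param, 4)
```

Gradient descent: w = 5.0 * (1 - 0.1)^6
`param` takes the values: 5.0 → 4.5 → 4.05 → 3.645 → 3.2805 → 2.95245 → 2.657205 → 2.6572

Answer: 2.6572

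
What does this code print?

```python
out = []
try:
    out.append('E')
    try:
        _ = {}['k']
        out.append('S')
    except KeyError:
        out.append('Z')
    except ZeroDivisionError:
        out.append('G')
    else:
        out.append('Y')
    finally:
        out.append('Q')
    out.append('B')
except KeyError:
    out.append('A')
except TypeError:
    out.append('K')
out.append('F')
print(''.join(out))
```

Execution trace: 'E' (try body) → 'Z' (inner except KeyError) → 'Q' (inner finally) → 'B' (try body, no exception) → 'F' (after the try/except). Output: EZQBF

Answer: EZQBF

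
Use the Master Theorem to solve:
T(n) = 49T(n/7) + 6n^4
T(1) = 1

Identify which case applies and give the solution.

a=49, b=7, f(n)=6n^4. log_7(49) = 2. Since c=4 > 2 and the regularity condition holds (49(n/7)^4 = (49/7^4)n^4 with 49/7^4 < 1), Case 3 applies: T(n) = Θ(f(n)) = O(n^4).

Answer: O(n^4) - Case 3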